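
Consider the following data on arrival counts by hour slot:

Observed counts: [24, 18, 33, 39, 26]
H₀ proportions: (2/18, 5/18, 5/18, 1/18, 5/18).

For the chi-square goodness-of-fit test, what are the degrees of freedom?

df = k − 1 = 5 − 1 = 4

degrees of freedom = 4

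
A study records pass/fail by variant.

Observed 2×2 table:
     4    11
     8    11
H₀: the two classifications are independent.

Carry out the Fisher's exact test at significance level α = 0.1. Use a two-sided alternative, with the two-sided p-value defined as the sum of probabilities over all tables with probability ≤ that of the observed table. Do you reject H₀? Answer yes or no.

Margins: r₁=15, r₂=19, c₁=12, c₂=22, n=34
p_obs = C(15,4)·C(19,8)/C(34,12); sum pmf over tables with pmf ≤ p_obs
p-value (two-sided) = 0.47641
At α=0.1: p ≥ α → fail to reject H₀

reject H₀: no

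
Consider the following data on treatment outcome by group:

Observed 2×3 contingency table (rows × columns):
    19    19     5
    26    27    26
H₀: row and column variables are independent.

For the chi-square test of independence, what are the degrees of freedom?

df = (r−1)(c−1) = (2−1)·(3−1) = 2

degrees of freedom = 2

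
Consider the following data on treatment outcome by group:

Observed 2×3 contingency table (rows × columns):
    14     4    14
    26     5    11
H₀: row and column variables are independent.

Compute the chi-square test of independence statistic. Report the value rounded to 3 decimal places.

test statistic = 2.770

Row totals [32, 42], col totals [40, 9, 25], n=74
χ² = (14−17.30)²/17.30 + (4−3.89)²/3.89 + (14−10.81)²/10.81 + (26−22.70)²/22.70 + (5−5.11)²/5.11 + (11−14.19)²/14.19 = 2.7704
df = 2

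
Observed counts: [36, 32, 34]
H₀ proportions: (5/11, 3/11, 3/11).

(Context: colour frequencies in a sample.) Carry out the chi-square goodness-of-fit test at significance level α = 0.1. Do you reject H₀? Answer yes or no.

reject H₀: no

n = 102; E_i = n·p_i = [46.36, 27.82, 27.82]
χ² = (36−46.36)²/46.36 + (32−27.82)²/27.82 + (34−27.82)²/27.82 = 4.3190
df = 2
p-value (upper-tail) = 0.11539
At α=0.1: p ≥ α → fail to reject H₀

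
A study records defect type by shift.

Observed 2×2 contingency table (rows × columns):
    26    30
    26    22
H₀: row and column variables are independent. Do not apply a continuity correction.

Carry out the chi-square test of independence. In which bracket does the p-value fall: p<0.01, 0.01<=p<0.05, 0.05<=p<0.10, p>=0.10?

p-value bracket: p>=0.10

Row totals [56, 48], col totals [52, 52], n=104
χ² = (26−28.00)²/28.00 + (30−28.00)²/28.00 + (26−24.00)²/24.00 + (22−24.00)²/24.00 = 0.6190
df = 1
p-value (upper-tail) = 0.43140
→ bracket: p>=0.10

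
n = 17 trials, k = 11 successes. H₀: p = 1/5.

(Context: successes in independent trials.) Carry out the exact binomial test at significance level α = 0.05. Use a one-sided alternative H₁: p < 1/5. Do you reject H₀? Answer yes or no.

Exact binomial: n=17, k=11, p₀=1/5=0.2000
P(X≤11) from Σ C(n,i)·p₀^i·(1−p₀)^(n−i)
p-value (one-sided, H₁ less) = 0.99999
At α=0.05: p ≥ α → fail to reject H₀

reject H₀: no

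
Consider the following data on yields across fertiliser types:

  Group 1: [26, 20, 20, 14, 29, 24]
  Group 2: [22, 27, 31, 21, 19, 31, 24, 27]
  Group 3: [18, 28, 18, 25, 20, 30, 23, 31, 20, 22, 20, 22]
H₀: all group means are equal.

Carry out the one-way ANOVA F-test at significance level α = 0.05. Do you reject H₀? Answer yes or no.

reject H₀: no

Group means [22.17, 25.25, 23.08], grand mean 23.538
SSB = Σnᵢ(x̄ᵢ−x̄)² = 37.212; SSW = ΣΣ(x−x̄ᵢ)² = 503.250
MSB = 37.212/2 = 18.6058; MSW = 503.250/23 = 21.8804
F = MSB/MSW = 0.8503
df = (2, 23)
p-value (upper-tail) = 0.44027
At α=0.05: p ≥ α → fail to reject H₀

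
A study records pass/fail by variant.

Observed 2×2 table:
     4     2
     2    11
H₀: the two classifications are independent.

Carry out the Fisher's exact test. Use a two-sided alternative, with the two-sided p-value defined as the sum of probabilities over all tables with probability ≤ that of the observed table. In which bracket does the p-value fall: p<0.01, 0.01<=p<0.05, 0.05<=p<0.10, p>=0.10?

Margins: r₁=6, r₂=13, c₁=6, c₂=13, n=19
p_obs = C(6,4)·C(13,2)/C(19,6); sum pmf over tables with pmf ≤ p_obs
p-value (two-sided) = 0.04603
→ bracket: 0.01<=p<0.05

p-value bracket: 0.01<=p<0.05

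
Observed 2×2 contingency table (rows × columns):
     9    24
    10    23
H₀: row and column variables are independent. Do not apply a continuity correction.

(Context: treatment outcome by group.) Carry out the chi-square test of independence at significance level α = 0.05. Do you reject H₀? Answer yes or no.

Row totals [33, 33], col totals [19, 47], n=66
χ² = (9−9.50)²/9.50 + (24−23.50)²/23.50 + (10−9.50)²/9.50 + (23−23.50)²/23.50 = 0.0739
df = 1
p-value (upper-tail) = 0.78573
At α=0.05: p ≥ α → fail to reject H₀

reject H₀: no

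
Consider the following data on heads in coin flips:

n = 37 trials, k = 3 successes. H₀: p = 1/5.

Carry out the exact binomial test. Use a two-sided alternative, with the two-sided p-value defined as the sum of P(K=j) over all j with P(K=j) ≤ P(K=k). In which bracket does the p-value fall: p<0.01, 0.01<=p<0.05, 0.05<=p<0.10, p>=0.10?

p-value bracket: 0.05<=p<0.10

Exact binomial: n=37, k=3, p₀=1/5=0.2000
P(X=j) = C(n,j)·p₀^j·(1−p₀)^(n−j); p = Σ P(X=j) over j with P(X=j) ≤ P(X=3)
p-value (two-sided) = 0.09671
→ bracket: 0.05<=p<0.10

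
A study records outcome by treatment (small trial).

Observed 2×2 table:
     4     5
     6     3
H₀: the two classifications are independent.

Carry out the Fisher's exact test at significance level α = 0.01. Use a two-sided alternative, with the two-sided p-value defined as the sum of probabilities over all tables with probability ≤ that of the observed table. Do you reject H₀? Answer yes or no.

reject H₀: no

Margins: r₁=9, r₂=9, c₁=10, c₂=8, n=18
p_obs = C(9,4)·C(9,6)/C(18,10); sum pmf over tables with pmf ≤ p_obs
p-value (two-sided) = 0.63719
At α=0.01: p ≥ α → fail to reject H₀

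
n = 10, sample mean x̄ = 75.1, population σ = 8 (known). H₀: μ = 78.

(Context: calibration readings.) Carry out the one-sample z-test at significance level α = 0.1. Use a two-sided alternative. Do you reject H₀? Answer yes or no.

reject H₀: no

SE = σ/√n = 8/√10 = 2.5298
z = (x̄−μ₀)/SE = (75.1−78)/2.5298 = -1.1463
p-value (two-sided) = 0.25166
At α=0.1: p ≥ α → fail to reject H₀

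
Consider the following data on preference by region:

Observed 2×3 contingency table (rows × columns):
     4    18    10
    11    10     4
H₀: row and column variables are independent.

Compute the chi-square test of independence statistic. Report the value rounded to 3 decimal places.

test statistic = 7.375

Row totals [32, 25], col totals [15, 28, 14], n=57
χ² = (4−8.42)²/8.42 + (18−15.72)²/15.72 + (10−7.86)²/7.86 + (11−6.58)²/6.58 + (10−12.28)²/12.28 + (4−6.14)²/6.14 = 7.3754
df = 2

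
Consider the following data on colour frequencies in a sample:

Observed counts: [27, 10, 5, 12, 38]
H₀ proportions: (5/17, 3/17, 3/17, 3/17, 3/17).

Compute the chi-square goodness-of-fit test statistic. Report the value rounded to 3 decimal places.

test statistic = 40.452

n = 92; E_i = n·p_i = [27.06, 16.24, 16.24, 16.24, 16.24]
χ² = (27−27.06)²/27.06 + (10−16.24)²/16.24 + (5−16.24)²/16.24 + (12−16.24)²/16.24 + (38−16.24)²/16.24 = 40.4522
df = 4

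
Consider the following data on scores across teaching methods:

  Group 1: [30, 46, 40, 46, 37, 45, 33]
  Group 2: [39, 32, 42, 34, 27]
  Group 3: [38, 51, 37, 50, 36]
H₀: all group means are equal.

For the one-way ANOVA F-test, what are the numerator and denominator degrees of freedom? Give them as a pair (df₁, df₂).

degrees of freedom = [2, 14]

k = 3 groups, N = 17 total
df = (k−1, N−k) = (3−1, 17−3) = (2, 14)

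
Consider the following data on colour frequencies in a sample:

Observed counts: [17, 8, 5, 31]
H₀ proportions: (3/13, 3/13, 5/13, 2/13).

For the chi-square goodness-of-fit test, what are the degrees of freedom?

degrees of freedom = 3

df = k − 1 = 4 − 1 = 3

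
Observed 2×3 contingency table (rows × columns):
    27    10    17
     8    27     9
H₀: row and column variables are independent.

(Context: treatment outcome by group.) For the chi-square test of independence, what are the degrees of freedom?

degrees of freedom = 2

df = (r−1)(c−1) = (2−1)·(3−1) = 2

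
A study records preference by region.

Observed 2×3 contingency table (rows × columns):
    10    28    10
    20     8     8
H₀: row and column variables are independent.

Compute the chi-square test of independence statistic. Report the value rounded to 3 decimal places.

Row totals [48, 36], col totals [30, 36, 18], n=84
χ² = (10−17.14)²/17.14 + (28−20.57)²/20.57 + (10−10.29)²/10.29 + (20−12.86)²/12.86 + (8−15.43)²/15.43 + (8−7.71)²/7.71 = 13.2222
df = 2

test statistic = 13.222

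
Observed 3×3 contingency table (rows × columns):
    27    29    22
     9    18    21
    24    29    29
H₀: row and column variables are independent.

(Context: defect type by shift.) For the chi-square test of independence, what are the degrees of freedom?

df = (r−1)(c−1) = (3−1)·(3−1) = 4

degrees of freedom = 4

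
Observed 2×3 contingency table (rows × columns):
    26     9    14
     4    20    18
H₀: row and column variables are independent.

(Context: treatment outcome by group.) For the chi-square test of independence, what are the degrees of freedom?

degrees of freedom = 2

df = (r−1)(c−1) = (2−1)·(3−1) = 2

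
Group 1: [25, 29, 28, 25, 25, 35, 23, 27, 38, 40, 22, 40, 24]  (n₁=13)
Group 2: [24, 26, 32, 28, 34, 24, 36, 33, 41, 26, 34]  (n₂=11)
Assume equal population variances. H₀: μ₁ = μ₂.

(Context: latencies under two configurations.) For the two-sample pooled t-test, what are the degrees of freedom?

degrees of freedom = 22

df = n₁ + n₂ − 2 = 13 + 11 − 2 = 22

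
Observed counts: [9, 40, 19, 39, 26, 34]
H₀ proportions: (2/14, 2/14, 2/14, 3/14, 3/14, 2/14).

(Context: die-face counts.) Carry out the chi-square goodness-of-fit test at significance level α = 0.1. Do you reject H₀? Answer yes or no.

n = 167; E_i = n·p_i = [23.86, 23.86, 23.86, 35.79, 35.79, 23.86]
χ² = (9−23.86)²/23.86 + (40−23.86)²/23.86 + (19−23.86)²/23.86 + (39−35.79)²/35.79 + (26−35.79)²/35.79 + (34−23.86)²/23.86 = 28.4411
df = 5
p-value (upper-tail) = 0.00003
At α=0.1: p < α → reject H₀

reject H₀: yes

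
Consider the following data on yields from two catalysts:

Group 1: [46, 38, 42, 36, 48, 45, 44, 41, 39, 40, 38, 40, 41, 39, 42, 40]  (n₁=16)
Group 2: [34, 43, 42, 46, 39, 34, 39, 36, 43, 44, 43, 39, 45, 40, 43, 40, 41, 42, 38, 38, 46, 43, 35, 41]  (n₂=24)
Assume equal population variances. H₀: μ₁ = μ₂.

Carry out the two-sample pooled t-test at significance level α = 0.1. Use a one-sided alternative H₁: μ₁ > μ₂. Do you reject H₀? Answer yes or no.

x̄₁=41.188, s₁=3.209, n₁=16
x̄₂=40.583, s₂=3.513, n₂=24
s_p² = [15·3.209² + 23·3.513²]/38 = 11.5334
SE = √(s_p²·(1/16+1/24)) = 1.0961
t = (41.188−40.583)/1.0961 = 0.5512
df = 38
p-value (one-sided, H₁ greater) = 0.29236
At α=0.1: p ≥ α → fail to reject H₀

reject H₀: no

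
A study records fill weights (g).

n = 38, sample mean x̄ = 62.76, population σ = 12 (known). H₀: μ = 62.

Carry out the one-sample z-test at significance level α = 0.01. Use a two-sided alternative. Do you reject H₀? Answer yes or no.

reject H₀: no

SE = σ/√n = 12/√38 = 1.9467
z = (x̄−μ₀)/SE = (62.76−62)/1.9467 = 0.3904
p-value (two-sided) = 0.69623
At α=0.01: p ≥ α → fail to reject H₀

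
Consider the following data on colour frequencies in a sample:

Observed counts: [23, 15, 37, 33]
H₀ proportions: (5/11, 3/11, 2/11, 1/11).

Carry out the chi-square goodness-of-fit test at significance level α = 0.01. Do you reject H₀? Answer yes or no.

reject H₀: yes

n = 108; E_i = n·p_i = [49.09, 29.45, 19.64, 9.82]
χ² = (23−49.09)²/49.09 + (15−29.45)²/29.45 + (37−19.64)²/19.64 + (33−9.82)²/9.82 = 91.0491
df = 3
p-value (upper-tail) = 0.00000
At α=0.01: p < α → reject H₀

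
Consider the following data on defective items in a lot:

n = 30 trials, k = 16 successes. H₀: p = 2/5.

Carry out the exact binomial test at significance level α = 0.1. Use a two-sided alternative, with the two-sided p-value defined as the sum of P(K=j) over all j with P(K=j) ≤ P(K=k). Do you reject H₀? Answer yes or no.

Exact binomial: n=30, k=16, p₀=2/5=0.4000
P(X=j) = C(n,j)·p₀^j·(1−p₀)^(n−j); p = Σ P(X=j) over j with P(X=j) ≤ P(X=16)
p-value (two-sided) = 0.14058
At α=0.1: p ≥ α → fail to reject H₀

reject H₀: no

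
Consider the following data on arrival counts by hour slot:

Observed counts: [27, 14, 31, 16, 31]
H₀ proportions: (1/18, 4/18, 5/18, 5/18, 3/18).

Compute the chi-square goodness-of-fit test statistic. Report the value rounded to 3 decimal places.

test statistic = 83.951

n = 119; E_i = n·p_i = [6.61, 26.44, 33.06, 33.06, 19.83]
χ² = (27−6.61)²/6.61 + (14−26.44)²/26.44 + (31−33.06)²/33.06 + (16−33.06)²/33.06 + (31−19.83)²/19.83 = 83.9513
df = 4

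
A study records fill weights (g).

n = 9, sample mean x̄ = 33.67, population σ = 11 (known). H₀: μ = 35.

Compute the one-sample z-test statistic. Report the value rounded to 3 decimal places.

SE = σ/√n = 11/√9 = 3.6667
z = (x̄−μ₀)/SE = (33.67−35)/3.6667 = -0.3627

test statistic = -0.363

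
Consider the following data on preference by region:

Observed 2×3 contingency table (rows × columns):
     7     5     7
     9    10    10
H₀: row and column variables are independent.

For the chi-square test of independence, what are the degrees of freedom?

degrees of freedom = 2

df = (r−1)(c−1) = (2−1)·(3−1) = 2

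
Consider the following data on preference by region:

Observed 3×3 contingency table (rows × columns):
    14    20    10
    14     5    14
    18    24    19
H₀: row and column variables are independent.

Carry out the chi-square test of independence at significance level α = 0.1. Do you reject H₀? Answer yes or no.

Row totals [44, 33, 61], col totals [46, 49, 43], n=138
χ² = (14−14.67)²/14.67 + (20−15.62)²/15.62 + (10−13.71)²/13.71 + (14−11.00)²/11.00 + (5−11.72)²/11.72 + (14−10.28)²/10.28 + (18−20.33)²/20.33 + (24−21.66)²/21.66 + (19−19.01)²/19.01 = 8.7942
df = 4
p-value (upper-tail) = 0.06645
At α=0.1: p < α → reject H₀

reject H₀: yes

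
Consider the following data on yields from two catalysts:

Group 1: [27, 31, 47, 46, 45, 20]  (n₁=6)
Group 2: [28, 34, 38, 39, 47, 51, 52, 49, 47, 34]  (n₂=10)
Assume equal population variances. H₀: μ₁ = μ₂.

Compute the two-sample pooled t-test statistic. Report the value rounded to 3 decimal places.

x̄₁=36.000, s₁=11.524, n₁=6
x̄₂=41.900, s₂=8.359, n₂=10
s_p² = [5·11.524² + 9·8.359²]/14 = 92.3500
SE = √(s_p²·(1/6+1/10)) = 4.9625
t = (36.000−41.900)/4.9625 = -1.1889
df = 14

test statistic = -1.189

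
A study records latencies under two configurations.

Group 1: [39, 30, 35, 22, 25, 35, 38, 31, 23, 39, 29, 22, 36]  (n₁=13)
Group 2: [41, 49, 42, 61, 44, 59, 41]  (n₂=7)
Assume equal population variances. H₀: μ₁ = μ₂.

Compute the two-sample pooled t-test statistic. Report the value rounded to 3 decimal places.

x̄₁=31.077, s₁=6.461, n₁=13
x̄₂=48.143, s₂=8.572, n₂=7
s_p² = [12·6.461² + 6·8.572²]/18 = 52.3211
SE = √(s_p²·(1/13+1/7)) = 3.3910
t = (31.077−48.143)/3.3910 = -5.0327
df = 18

test statistic = -5.033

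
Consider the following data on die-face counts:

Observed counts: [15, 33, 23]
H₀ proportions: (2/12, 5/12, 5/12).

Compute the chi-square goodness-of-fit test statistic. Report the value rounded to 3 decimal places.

n = 71; E_i = n·p_i = [11.83, 29.58, 29.58]
χ² = (15−11.83)²/11.83 + (33−29.58)²/29.58 + (23−29.58)²/29.58 = 2.7070
df = 2

test statistic = 2.707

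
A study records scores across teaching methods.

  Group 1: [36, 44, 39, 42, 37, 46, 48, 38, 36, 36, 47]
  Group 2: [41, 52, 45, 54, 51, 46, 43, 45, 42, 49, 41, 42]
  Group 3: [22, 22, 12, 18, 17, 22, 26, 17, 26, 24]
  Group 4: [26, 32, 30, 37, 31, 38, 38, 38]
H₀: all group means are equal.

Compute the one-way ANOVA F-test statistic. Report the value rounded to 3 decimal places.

test statistic = 60.647

Group means [40.82, 45.92, 20.60, 33.75], grand mean 36.000
SSB = Σnᵢ(x̄ᵢ−x̄)² = 3847.547; SSW = ΣΣ(x−x̄ᵢ)² = 782.453
MSB = 3847.547/3 = 1282.5157; MSW = 782.453/37 = 21.1474
F = MSB/MSW = 60.6466
df = (3, 37)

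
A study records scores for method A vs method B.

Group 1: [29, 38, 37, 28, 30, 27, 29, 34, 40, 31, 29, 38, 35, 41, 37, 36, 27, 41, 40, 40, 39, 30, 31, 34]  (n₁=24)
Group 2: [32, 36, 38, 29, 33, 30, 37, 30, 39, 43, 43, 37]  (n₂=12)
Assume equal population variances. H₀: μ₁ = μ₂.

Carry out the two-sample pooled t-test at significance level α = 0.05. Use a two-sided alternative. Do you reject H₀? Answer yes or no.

reject H₀: no

x̄₁=34.208, s₁=4.863, n₁=24
x̄₂=35.583, s₂=4.833, n₂=12
s_p² = [23·4.863² + 11·4.833²]/34 = 23.5551
SE = √(s_p²·(1/24+1/12)) = 1.7159
t = (34.208−35.583)/1.7159 = -0.8013
df = 34
p-value (two-sided) = 0.42851
At α=0.05: p ≥ α → fail to reject H₀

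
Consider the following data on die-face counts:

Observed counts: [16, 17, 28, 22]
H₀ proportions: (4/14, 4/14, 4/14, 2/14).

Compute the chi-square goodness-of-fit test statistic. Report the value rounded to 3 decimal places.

test statistic = 13.861

n = 83; E_i = n·p_i = [23.71, 23.71, 23.71, 11.86]
χ² = (16−23.71)²/23.71 + (17−23.71)²/23.71 + (28−23.71)²/23.71 + (22−11.86)²/11.86 = 13.8614
df = 3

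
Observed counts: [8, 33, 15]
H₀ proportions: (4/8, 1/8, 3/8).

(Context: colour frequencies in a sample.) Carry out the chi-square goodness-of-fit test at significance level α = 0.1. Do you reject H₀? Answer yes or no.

reject H₀: yes

n = 56; E_i = n·p_i = [28.00, 7.00, 21.00]
χ² = (8−28.00)²/28.00 + (33−7.00)²/7.00 + (15−21.00)²/21.00 = 112.5714
df = 2
p-value (upper-tail) = 0.00000
At α=0.1: p < α → reject H₀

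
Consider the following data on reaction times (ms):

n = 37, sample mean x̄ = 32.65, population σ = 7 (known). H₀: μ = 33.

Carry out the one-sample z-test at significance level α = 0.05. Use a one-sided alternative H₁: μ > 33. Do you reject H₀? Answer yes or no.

SE = σ/√n = 7/√37 = 1.1508
z = (x̄−μ₀)/SE = (32.65−33)/1.1508 = -0.3041
p-value (one-sided, H₁ greater) = 0.61949
At α=0.05: p ≥ α → fail to reject H₀

reject H₀: no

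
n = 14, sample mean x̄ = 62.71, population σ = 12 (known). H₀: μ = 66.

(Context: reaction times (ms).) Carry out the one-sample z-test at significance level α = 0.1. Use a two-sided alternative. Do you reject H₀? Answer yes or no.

reject H₀: no

SE = σ/√n = 12/√14 = 3.2071
z = (x̄−μ₀)/SE = (62.71−66)/3.2071 = -1.0258
p-value (two-sided) = 0.30497
At α=0.1: p ≥ α → fail to reject H₀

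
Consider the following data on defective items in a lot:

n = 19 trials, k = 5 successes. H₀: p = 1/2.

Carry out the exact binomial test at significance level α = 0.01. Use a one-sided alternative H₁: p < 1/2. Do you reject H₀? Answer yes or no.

Exact binomial: n=19, k=5, p₀=1/2=0.5000
P(X≤5) from Σ C(n,i)·p₀^i·(1−p₀)^(n−i)
p-value (one-sided, H₁ less) = 0.03178
At α=0.01: p ≥ α → fail to reject H₀

reject H₀: no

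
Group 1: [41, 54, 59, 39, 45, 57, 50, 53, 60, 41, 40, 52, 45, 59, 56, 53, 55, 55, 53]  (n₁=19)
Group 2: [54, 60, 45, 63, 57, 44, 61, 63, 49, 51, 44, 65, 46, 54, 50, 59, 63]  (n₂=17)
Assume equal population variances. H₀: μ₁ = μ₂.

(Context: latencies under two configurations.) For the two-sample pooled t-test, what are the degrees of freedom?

df = n₁ + n₂ − 2 = 19 + 17 − 2 = 34

degrees of freedom = 34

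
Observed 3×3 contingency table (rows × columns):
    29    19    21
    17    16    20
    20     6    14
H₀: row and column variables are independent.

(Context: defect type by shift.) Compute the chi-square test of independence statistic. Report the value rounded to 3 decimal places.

Row totals [69, 53, 40], col totals [66, 41, 55], n=162
χ² = (29−28.11)²/28.11 + (19−17.46)²/17.46 + (21−23.43)²/23.43 + (17−21.59)²/21.59 + (16−13.41)²/13.41 + (20−17.99)²/17.99 + (20−16.30)²/16.30 + (6−10.12)²/10.12 + (14−13.58)²/13.58 = 4.6481
df = 4

test statistic = 4.648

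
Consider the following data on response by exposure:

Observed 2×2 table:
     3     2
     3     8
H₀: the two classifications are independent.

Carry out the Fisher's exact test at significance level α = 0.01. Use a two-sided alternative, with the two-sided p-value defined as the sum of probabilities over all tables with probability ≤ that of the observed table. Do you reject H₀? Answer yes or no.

reject H₀: no

Margins: r₁=5, r₂=11, c₁=6, c₂=10, n=16
p_obs = C(5,3)·C(11,3)/C(16,6); sum pmf over tables with pmf ≤ p_obs
p-value (two-sided) = 0.29945
At α=0.01: p ≥ α → fail to reject H₀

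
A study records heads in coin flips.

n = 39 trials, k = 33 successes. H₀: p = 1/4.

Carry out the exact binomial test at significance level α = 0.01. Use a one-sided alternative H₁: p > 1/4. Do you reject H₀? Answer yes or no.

Exact binomial: n=39, k=33, p₀=1/4=0.2500
P(X≥33) from Σ C(n,i)·p₀^i·(1−p₀)^(n−i)
p-value (one-sided, H₁ greater) = 0.00000
At α=0.01: p < α → reject H₀

reject H₀: yes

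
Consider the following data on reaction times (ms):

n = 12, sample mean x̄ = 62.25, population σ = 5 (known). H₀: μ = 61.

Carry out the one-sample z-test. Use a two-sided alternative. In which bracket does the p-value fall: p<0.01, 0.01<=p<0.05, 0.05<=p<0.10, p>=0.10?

p-value bracket: p>=0.10

SE = σ/√n = 5/√12 = 1.4434
z = (x̄−μ₀)/SE = (62.25−61)/1.4434 = 0.8660
p-value (two-sided) = 0.38648
→ bracket: p>=0.10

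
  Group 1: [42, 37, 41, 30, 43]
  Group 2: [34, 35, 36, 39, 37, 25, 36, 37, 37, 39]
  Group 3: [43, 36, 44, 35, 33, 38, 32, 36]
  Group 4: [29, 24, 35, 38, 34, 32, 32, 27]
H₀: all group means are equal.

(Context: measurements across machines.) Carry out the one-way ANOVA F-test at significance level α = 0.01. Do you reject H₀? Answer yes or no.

Group means [38.60, 35.50, 37.12, 31.38], grand mean 35.355
SSB = Σnᵢ(x̄ᵢ−x̄)² = 204.647; SSW = ΣΣ(x−x̄ᵢ)² = 534.450
MSB = 204.647/3 = 68.2156; MSW = 534.450/27 = 19.7944
F = MSB/MSW = 3.4462
df = (3, 27)
p-value (upper-tail) = 0.03053
At α=0.01: p ≥ α → fail to reject H₀

reject H₀: no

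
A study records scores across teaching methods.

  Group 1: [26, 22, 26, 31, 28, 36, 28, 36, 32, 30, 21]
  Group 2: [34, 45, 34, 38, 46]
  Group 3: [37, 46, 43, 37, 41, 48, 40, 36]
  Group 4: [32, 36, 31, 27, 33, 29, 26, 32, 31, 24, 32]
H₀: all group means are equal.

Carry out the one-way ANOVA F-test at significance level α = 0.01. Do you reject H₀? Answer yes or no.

reject H₀: yes

Group means [28.73, 39.40, 41.00, 30.27], grand mean 33.543
SSB = Σnᵢ(x̄ᵢ−x̄)² = 989.122; SSW = ΣΣ(x−x̄ᵢ)² = 635.564
MSB = 989.122/3 = 329.7074; MSW = 635.564/31 = 20.5021
F = MSB/MSW = 16.0817
df = (3, 31)
p-value (upper-tail) = 0.00000
At α=0.01: p < α → reject H₀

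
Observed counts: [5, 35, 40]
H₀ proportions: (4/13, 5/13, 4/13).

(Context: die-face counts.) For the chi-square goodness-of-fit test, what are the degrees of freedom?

df = k − 1 = 3 − 1 = 2

degrees of freedom = 2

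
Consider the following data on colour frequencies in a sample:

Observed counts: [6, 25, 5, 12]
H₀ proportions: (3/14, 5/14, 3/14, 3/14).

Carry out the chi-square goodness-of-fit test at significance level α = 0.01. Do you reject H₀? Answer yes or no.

reject H₀: no

n = 48; E_i = n·p_i = [10.29, 17.14, 10.29, 10.29]
χ² = (6−10.29)²/10.29 + (25−17.14)²/17.14 + (5−10.29)²/10.29 + (12−10.29)²/10.29 = 8.3889
df = 3
p-value (upper-tail) = 0.03862
At α=0.01: p ≥ α → fail to reject H₀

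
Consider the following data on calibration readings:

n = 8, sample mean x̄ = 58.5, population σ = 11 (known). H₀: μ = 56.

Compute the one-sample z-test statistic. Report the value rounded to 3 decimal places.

SE = σ/√n = 11/√8 = 3.8891
z = (x̄−μ₀)/SE = (58.5−56)/3.8891 = 0.6428

test statistic = 0.643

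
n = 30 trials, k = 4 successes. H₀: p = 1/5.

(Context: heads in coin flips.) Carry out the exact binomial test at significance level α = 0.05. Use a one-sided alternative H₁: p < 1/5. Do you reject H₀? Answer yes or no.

Exact binomial: n=30, k=4, p₀=1/5=0.2000
P(X≤4) from Σ C(n,i)·p₀^i·(1−p₀)^(n−i)
p-value (one-sided, H₁ less) = 0.25523
At α=0.05: p ≥ α → fail to reject H₀

reject H₀: no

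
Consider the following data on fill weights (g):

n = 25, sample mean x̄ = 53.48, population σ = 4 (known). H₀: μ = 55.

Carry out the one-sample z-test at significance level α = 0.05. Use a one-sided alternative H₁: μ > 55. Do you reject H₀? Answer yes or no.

reject H₀: no

SE = σ/√n = 4/√25 = 0.8000
z = (x̄−μ₀)/SE = (53.48−55)/0.8000 = -1.9000
p-value (one-sided, H₁ greater) = 0.97128
At α=0.05: p ≥ α → fail to reject H₀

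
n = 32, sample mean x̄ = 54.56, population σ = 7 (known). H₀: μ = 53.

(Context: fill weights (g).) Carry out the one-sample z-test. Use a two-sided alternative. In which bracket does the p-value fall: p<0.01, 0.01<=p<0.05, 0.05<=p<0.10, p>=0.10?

SE = σ/√n = 7/√32 = 1.2374
z = (x̄−μ₀)/SE = (54.56−53)/1.2374 = 1.2607
p-value (two-sided) = 0.20743
→ bracket: p>=0.10

p-value bracket: p>=0.10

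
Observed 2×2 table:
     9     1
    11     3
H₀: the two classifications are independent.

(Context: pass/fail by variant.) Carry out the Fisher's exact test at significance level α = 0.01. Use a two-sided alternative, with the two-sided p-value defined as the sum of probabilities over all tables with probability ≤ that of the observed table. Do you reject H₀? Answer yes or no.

reject H₀: no

Margins: r₁=10, r₂=14, c₁=20, c₂=4, n=24
p_obs = C(10,9)·C(14,11)/C(24,20); sum pmf over tables with pmf ≤ p_obs
p-value (two-sided) = 0.61462
At α=0.01: p ≥ α → fail to reject H₀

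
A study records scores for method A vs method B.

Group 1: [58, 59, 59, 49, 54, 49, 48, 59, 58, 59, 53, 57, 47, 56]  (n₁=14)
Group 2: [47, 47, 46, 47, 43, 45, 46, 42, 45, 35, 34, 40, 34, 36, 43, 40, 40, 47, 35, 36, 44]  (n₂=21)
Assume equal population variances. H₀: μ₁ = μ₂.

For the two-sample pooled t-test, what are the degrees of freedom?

degrees of freedom = 33

df = n₁ + n₂ − 2 = 14 + 21 − 2 = 33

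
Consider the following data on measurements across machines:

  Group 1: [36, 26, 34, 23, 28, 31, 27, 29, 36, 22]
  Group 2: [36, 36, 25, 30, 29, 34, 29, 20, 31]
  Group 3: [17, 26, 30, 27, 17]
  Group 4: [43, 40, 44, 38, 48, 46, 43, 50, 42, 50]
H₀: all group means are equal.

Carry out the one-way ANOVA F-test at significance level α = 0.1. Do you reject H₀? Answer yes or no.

reject H₀: yes

Group means [29.20, 30.00, 23.40, 44.40], grand mean 33.029
SSB = Σnᵢ(x̄ᵢ−x̄)² = 1985.771; SSW = ΣΣ(x−x̄ᵢ)² = 735.200
MSB = 1985.771/3 = 661.9235; MSW = 735.200/30 = 24.5067
F = MSB/MSW = 27.0099
df = (3, 30)
p-value (upper-tail) = 0.00000
At α=0.1: p < α → reject H₀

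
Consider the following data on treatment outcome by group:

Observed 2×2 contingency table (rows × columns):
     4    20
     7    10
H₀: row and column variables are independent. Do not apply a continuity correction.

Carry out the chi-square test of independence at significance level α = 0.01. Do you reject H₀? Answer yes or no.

reject H₀: no

Row totals [24, 17], col totals [11, 30], n=41
χ² = (4−6.44)²/6.44 + (20−17.56)²/17.56 + (7−4.56)²/4.56 + (10−12.44)²/12.44 = 3.0452
df = 1
p-value (upper-tail) = 0.08098
At α=0.01: p ≥ α → fail to reject H₀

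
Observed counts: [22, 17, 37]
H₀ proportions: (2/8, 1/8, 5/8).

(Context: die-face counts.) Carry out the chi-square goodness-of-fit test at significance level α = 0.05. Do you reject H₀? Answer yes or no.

n = 76; E_i = n·p_i = [19.00, 9.50, 47.50]
χ² = (22−19.00)²/19.00 + (17−9.50)²/9.50 + (37−47.50)²/47.50 = 8.7158
df = 2
p-value (upper-tail) = 0.01281
At α=0.05: p < α → reject H₀

reject H₀: yes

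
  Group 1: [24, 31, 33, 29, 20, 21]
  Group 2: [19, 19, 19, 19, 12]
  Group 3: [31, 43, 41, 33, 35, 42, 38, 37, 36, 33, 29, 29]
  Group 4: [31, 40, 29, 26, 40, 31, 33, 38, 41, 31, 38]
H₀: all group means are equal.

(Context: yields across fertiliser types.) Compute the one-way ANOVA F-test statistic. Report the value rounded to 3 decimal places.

Group means [26.33, 17.60, 35.58, 34.36], grand mean 30.912
SSB = Σnᵢ(x̄ᵢ−x̄)² = 1404.740; SSW = ΣΣ(x−x̄ᵢ)² = 709.995
MSB = 1404.740/3 = 468.2466; MSW = 709.995/30 = 23.6665
F = MSB/MSW = 19.7852
df = (3, 30)

test statistic = 19.785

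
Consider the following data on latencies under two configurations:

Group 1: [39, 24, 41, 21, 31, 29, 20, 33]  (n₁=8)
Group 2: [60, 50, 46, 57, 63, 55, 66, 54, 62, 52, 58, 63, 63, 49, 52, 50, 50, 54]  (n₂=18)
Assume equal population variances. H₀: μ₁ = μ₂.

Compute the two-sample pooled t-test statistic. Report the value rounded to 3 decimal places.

x̄₁=29.750, s₁=7.833, n₁=8
x̄₂=55.778, s₂=5.946, n₂=18
s_p² = [7·7.833² + 17·5.946²]/24 = 42.9421
SE = √(s_p²·(1/8+1/18)) = 2.7845
t = (29.750−55.778)/2.7845 = -9.3474
df = 24

test statistic = -9.347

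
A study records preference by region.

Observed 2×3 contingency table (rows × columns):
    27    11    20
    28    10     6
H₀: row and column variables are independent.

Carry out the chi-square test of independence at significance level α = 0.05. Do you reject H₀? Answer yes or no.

reject H₀: no

Row totals [58, 44], col totals [55, 21, 26], n=102
χ² = (27−31.27)²/31.27 + (11−11.94)²/11.94 + (20−14.78)²/14.78 + (28−23.73)²/23.73 + (10−9.06)²/9.06 + (6−11.22)²/11.22 = 5.7918
df = 2
p-value (upper-tail) = 0.05525
At α=0.05: p ≥ α → fail to reject H₀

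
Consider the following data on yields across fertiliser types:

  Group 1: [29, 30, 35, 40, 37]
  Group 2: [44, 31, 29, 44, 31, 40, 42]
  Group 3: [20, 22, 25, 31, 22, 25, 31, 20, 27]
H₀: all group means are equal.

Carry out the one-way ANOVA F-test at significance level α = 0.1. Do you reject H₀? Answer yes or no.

reject H₀: yes

Group means [34.20, 37.29, 24.78], grand mean 31.190
SSB = Σnᵢ(x̄ᵢ−x̄)² = 675.454; SSW = ΣΣ(x−x̄ᵢ)² = 497.784
MSB = 675.454/2 = 337.7270; MSW = 497.784/18 = 27.6547
F = MSB/MSW = 12.2123
df = (2, 18)
p-value (upper-tail) = 0.00045
At α=0.1: p < α → reject H₀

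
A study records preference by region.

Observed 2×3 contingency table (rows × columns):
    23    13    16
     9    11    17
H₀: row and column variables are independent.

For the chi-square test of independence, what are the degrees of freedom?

df = (r−1)(c−1) = (2−1)·(3−1) = 2

degrees of freedom = 2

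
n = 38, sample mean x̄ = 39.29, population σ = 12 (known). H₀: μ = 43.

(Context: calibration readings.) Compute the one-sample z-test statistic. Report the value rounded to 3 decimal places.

SE = σ/√n = 12/√38 = 1.9467
z = (x̄−μ₀)/SE = (39.29−43)/1.9467 = -1.9058

test statistic = -1.906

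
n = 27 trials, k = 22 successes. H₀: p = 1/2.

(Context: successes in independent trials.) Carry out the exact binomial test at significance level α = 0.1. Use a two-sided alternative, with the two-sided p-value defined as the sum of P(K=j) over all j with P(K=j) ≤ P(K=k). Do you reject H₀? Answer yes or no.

reject H₀: yes

Exact binomial: n=27, k=22, p₀=1/2=0.5000
P(X=j) = C(n,j)·p₀^j·(1−p₀)^(n−j); p = Σ P(X=j) over j with P(X=j) ≤ P(X=22)
p-value (two-sided) = 0.00151
At α=0.1: p < α → reject H₀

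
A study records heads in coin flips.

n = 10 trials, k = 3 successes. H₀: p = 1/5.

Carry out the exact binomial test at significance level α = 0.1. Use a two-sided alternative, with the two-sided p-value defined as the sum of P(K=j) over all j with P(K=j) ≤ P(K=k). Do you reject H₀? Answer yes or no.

reject H₀: no

Exact binomial: n=10, k=3, p₀=1/5=0.2000
P(X=j) = C(n,j)·p₀^j·(1−p₀)^(n−j); p = Σ P(X=j) over j with P(X=j) ≤ P(X=3)
p-value (two-sided) = 0.42957
At α=0.1: p ≥ α → fail to reject H₀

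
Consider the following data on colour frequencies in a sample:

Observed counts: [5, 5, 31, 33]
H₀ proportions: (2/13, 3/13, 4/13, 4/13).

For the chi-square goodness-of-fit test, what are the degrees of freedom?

df = k − 1 = 4 − 1 = 3

degrees of freedom = 3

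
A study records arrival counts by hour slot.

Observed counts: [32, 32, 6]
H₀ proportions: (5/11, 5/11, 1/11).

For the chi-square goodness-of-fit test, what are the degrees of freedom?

degrees of freedom = 2

df = k − 1 = 3 − 1 = 2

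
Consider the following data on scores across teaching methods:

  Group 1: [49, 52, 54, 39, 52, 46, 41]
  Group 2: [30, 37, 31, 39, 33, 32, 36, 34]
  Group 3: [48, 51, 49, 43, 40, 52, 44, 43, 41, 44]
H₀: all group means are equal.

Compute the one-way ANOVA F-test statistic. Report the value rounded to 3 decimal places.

test statistic = 21.778

Group means [47.57, 34.00, 45.50], grand mean 42.400
SSB = Σnᵢ(x̄ᵢ−x̄)² = 847.786; SSW = ΣΣ(x−x̄ᵢ)² = 428.214
MSB = 847.786/2 = 423.8929; MSW = 428.214/22 = 19.4643
F = MSB/MSW = 21.7780
df = (2, 22)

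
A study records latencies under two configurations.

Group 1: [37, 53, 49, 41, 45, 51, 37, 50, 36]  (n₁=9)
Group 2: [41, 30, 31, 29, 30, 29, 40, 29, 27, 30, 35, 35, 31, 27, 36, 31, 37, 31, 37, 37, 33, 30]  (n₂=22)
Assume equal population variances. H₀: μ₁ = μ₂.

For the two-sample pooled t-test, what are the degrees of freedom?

degrees of freedom = 29

df = n₁ + n₂ − 2 = 9 + 22 − 2 = 29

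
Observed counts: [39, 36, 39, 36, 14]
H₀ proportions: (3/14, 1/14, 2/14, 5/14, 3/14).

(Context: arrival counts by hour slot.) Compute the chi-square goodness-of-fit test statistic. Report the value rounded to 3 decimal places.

n = 164; E_i = n·p_i = [35.14, 11.71, 23.43, 58.57, 35.14]
χ² = (39−35.14)²/35.14 + (36−11.71)²/11.71 + (39−23.43)²/23.43 + (36−58.57)²/58.57 + (14−35.14)²/35.14 = 82.5394
df = 4

test statistic = 82.539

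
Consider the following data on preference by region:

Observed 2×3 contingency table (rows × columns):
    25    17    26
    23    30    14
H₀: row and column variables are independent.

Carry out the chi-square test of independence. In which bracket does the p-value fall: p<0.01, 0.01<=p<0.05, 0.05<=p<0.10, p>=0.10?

Row totals [68, 67], col totals [48, 47, 40], n=135
χ² = (25−24.18)²/24.18 + (17−23.67)²/23.67 + (26−20.15)²/20.15 + (23−23.82)²/23.82 + (30−23.33)²/23.33 + (14−19.85)²/19.85 = 7.2721
df = 2
p-value (upper-tail) = 0.02636
→ bracket: 0.01<=p<0.05

p-value bracket: 0.01<=p<0.05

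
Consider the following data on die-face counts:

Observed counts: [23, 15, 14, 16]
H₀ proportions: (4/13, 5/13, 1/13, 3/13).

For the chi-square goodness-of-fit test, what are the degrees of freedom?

degrees of freedom = 3

df = k − 1 = 4 − 1 = 3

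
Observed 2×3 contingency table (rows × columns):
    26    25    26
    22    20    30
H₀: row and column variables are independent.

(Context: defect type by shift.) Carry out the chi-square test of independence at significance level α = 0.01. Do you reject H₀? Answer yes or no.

reject H₀: no

Row totals [77, 72], col totals [48, 45, 56], n=149
χ² = (26−24.81)²/24.81 + (25−23.26)²/23.26 + (26−28.94)²/28.94 + (22−23.19)²/23.19 + (20−21.74)²/21.74 + (30−27.06)²/27.06 = 1.0080
df = 2
p-value (upper-tail) = 0.60412
At α=0.01: p ≥ α → fail to reject H₀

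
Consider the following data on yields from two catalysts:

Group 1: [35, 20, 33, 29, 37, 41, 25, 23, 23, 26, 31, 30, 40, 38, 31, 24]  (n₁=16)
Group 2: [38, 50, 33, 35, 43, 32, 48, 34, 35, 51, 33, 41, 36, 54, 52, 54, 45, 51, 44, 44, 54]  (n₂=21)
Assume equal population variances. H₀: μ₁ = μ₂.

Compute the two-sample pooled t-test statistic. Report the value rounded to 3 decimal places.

x̄₁=30.375, s₁=6.551, n₁=16
x̄₂=43.190, s₂=7.935, n₂=21
s_p² = [15·6.551² + 20·7.935²]/35 = 54.3711
SE = √(s_p²·(1/16+1/21)) = 2.4469
t = (30.375−43.190)/2.4469 = -5.2374
df = 35

test statistic = -5.237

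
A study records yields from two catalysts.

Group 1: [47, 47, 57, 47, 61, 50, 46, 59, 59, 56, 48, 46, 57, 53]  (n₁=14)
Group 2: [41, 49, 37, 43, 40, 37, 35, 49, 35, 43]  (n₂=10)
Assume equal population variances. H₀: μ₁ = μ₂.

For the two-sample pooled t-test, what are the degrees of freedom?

df = n₁ + n₂ − 2 = 14 + 10 − 2 = 22

degrees of freedom = 22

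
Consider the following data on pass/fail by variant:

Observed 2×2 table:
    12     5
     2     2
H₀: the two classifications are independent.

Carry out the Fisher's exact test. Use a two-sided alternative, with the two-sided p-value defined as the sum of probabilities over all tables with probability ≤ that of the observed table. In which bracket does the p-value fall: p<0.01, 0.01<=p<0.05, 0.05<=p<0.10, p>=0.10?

Margins: r₁=17, r₂=4, c₁=14, c₂=7, n=21
p_obs = C(17,12)·C(4,2)/C(21,14); sum pmf over tables with pmf ≤ p_obs
p-value (two-sided) = 0.57427
→ bracket: p>=0.10

p-value bracket: p>=0.10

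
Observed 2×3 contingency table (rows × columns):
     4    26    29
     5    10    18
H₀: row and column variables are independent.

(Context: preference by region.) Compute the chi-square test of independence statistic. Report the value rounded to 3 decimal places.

Row totals [59, 33], col totals [9, 36, 47], n=92
χ² = (4−5.77)²/5.77 + (26−23.09)²/23.09 + (29−30.14)²/30.14 + (5−3.23)²/3.23 + (10−12.91)²/12.91 + (18−16.86)²/16.86 = 2.6614
df = 2

test statistic = 2.661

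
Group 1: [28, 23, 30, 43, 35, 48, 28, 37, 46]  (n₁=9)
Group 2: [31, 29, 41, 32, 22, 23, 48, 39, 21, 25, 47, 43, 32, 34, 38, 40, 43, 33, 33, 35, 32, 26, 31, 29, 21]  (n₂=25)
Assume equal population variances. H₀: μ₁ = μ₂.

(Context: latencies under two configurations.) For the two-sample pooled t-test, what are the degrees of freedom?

df = n₁ + n₂ − 2 = 9 + 25 − 2 = 32

degrees of freedom = 32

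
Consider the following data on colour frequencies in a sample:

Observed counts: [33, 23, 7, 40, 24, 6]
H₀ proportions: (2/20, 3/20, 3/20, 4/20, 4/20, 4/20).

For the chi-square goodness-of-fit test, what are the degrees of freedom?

degrees of freedom = 5

df = k − 1 = 6 − 1 = 5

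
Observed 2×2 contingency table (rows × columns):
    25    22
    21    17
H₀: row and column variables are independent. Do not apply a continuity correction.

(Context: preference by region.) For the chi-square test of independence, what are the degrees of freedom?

df = (r−1)(c−1) = (2−1)·(2−1) = 1

degrees of freedom = 1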